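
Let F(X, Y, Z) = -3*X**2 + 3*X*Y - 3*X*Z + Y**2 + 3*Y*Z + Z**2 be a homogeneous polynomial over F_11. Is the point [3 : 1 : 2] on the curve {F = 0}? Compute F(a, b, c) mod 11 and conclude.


F(3,1,2) ≡ 8 (mod 11); P is NOT on the curve.

Evaluate F(3, 1, 2) term-by-term (mod 11).
  -3*X**2 ↦ -3·9·1·1 = -27
  3*X*Y ↦ 3·3·1·1 = 9
  -3*X*Z ↦ -3·3·1·2 = -18
  Y**2 ↦ 1·1·1·1 = 1
  3*Y*Z ↦ 3·1·1·2 = 6
  Z**2 ↦ 1·1·1·4 = 4
Sum: F(3, 1, 2) = (-27) + (9) + (-18) + (1) + (6) + (4) = -25.
Reducing mod 11: -25 ≡ 8 (mod 11).
Since F(a, b, c) ≡ 8 ≠ 0 (mod 11), P does NOT lie on the curve.


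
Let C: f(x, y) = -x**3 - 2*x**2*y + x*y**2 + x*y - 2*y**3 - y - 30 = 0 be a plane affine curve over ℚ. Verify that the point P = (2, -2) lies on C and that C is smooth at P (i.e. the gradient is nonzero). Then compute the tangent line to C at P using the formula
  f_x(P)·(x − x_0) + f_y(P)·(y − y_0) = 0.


Tangent line at P: 6*x - 39*y - 90 = 0.

Step 1: f(2, -2) = 0, so P lies on C.
Step 2: partial derivatives
  f_x(x, y) = -3*x**2 - 4*x*y + y**2 + y, f_y(x, y) = -2*x**2 + 2*x*y + x - 6*y**2 - 1.
  f_x(P) = 6, f_y(P) = -39 (gradient nonzero, so P is smooth).
Step 3: tangent line at P: 6·(x − 2) + -39·(y − -2) = 0.
Expanding: 6*x - 39*y - 90 = 0.


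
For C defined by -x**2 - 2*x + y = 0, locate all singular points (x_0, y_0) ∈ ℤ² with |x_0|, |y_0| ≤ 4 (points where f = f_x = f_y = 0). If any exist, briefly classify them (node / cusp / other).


No singular points in the scanned grid; C is smooth there.

Compute partial derivatives:
  f_x = -2*x - 2.
  f_y = 1.
f_y = 1 is a nonzero constant, so f_y never vanishes: no point (x, y) can satisfy f = f_x = f_y = 0. In particular no (x, y) ∈ {−4, ..., 4}² is singular; the curve is smooth.


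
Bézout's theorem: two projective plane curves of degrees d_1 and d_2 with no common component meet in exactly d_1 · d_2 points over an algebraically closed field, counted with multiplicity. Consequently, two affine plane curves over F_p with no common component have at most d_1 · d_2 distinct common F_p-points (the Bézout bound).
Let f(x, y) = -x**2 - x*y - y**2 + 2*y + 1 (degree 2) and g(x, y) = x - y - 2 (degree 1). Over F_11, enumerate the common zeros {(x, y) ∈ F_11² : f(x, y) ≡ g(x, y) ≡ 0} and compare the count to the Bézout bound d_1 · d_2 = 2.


Common zeros: ∅; count = 0; Bézout bound = 2.

deg(f) = 2, deg(g) = 1, so Bézout bound = 2.
Scan x ∈ F_11. For each x, list the y ∈ F_11 with f(x, y) ≡ 0 and those with g(x, y) ≡ 0 (mod 11); the common zeros in that column are the intersection.
  x = 0: f ≡ 0 at y ∈ ∅; g ≡ 0 at y ∈ {9}; common: ∅.
  x = 1: f ≡ 0 at y ∈ {0, 1}; g ≡ 0 at y ∈ {10}; common: ∅.
  x = 2: f ≡ 0 at y ∈ ∅; g ≡ 0 at y ∈ {0}; common: ∅.
  x = 3: f ≡ 0 at y ∈ ∅; g ≡ 0 at y ∈ {1}; common: ∅.
  x = 4: f ≡ 0 at y ∈ ∅; g ≡ 0 at y ∈ {2}; common: ∅.
  x = 5: f ≡ 0 at y ∈ {9, 10}; g ≡ 0 at y ∈ {3}; common: ∅.
  x = 6: f ≡ 0 at y ∈ ∅; g ≡ 0 at y ∈ {4}; common: ∅.
  x = 7: f ≡ 0 at y ∈ {7, 10}; g ≡ 0 at y ∈ {5}; common: ∅.
  x = 8: f ≡ 0 at y ∈ {7, 9}; g ≡ 0 at y ∈ {6}; common: ∅.
  x = 9: f ≡ 0 at y ∈ {1, 3}; g ≡ 0 at y ∈ {7}; common: ∅.
  x = 10: f ≡ 0 at y ∈ {0, 3}; g ≡ 0 at y ∈ {8}; common: ∅.
Collecting: common zeros = ∅, so the count is 0.
Comparison with the Bézout bound: 0 ≤ 2 = deg(f)·deg(g), as expected for curves with no common component (the affine F_11-count falls short of the bound because intersections may lie at infinity, over extension fields, or carry multiplicity).


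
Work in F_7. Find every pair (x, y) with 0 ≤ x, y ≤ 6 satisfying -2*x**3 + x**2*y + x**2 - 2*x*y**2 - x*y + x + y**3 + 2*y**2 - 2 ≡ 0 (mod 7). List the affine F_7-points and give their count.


Affine F_7-points: {(0, 2), (2, 4), (3, 3), (6, 0), (6, 1), (6, 2)}; count = 6.

For each of the 49 pairs (x, y) ∈ F_7², evaluate f(x, y) mod 7. Record the zeros.
  x = 0: [0↦5, 1↦1, 2↦0, 3↦1, 4↦3, 5↦5, 6↦6]  zeros at y ∈ {2}
  x = 1: [0↦5, 1↦6, 2↦6, 3↦4, 4↦6, 5↦4, 6↦4]  zeros at y ∈ ∅
  x = 2: [0↦2, 1↦3, 2↦6, 3↦3, 4↦0, 5↦3, 6↦4]  zeros at y ∈ {4}
  x = 3: [0↦5, 1↦1, 2↦2, 3↦0, 4↦1, 5↦4, 6↦1]  zeros at y ∈ {3}
  x = 4: [0↦2, 1↦2, 2↦3, 3↦4, 4↦4, 5↦2, 6↦4]  zeros at y ∈ ∅
  x = 5: [0↦2, 1↦1, 2↦4, 3↦3, 4↦4, 5↦6, 6↦1]  zeros at y ∈ ∅
  x = 6: [0↦0, 1↦0, 2↦0, 3↦6, 4↦3, 5↦4, 6↦1]  zeros at y ∈ {0, 1, 2}
Collecting zeros: affine points = {(0, 2), (2, 4), (3, 3), (6, 0), (6, 1), (6, 2)}.
Total count |C(F_7)_aff| = 6.


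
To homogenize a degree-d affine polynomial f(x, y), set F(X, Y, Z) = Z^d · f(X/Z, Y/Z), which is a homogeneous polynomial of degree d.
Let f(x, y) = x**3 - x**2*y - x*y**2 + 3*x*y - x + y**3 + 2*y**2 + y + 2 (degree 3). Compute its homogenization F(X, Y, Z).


F(X, Y, Z) = X**3 - X**2*Y - X*Y**2 + 3*X*Y*Z - X*Z**2 + Y**3 + 2*Y**2*Z + Y*Z**2 + 2*Z**3

deg(f) = 3.
Substitute x = X/Z, y = Y/Z into f, then multiply by Z^3.
  monomial 1·x^3·y^0 ↦ 1·X^3·Y^0·Z^0.
  monomial -1·x^2·y^1 ↦ -1·X^2·Y^1·Z^0.
  monomial -1·x^1·y^2 ↦ -1·X^1·Y^2·Z^0.
  monomial 3·x^1·y^1 ↦ 3·X^1·Y^1·Z^1.
  monomial -1·x^1·y^0 ↦ -1·X^1·Y^0·Z^2.
  monomial 1·x^0·y^3 ↦ 1·X^0·Y^3·Z^0.
  monomial 2·x^0·y^2 ↦ 2·X^0·Y^2·Z^1.
  monomial 1·x^0·y^1 ↦ 1·X^0·Y^1·Z^2.
  monomial 2·x^0·y^0 ↦ 2·X^0·Y^0·Z^3.
Collecting: F(X, Y, Z) = X**3 - X**2*Y - X*Y**2 + 3*X*Y*Z - X*Z**2 + Y**3 + 2*Y**2*Z + Y*Z**2 + 2*Z**3.


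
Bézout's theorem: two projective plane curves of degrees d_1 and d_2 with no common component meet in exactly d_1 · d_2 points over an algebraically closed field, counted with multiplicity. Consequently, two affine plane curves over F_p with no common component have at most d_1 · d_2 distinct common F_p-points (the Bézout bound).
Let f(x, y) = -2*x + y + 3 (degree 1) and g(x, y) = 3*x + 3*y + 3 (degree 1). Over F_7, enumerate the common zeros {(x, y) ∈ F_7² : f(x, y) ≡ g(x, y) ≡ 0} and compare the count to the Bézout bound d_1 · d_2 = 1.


Common zeros: {(3, 3)}; count = 1; Bézout bound = 1.

deg(f) = 1, deg(g) = 1, so Bézout bound = 1.
Scan x ∈ F_7. For each x, list the y ∈ F_7 with f(x, y) ≡ 0 and those with g(x, y) ≡ 0 (mod 7); the common zeros in that column are the intersection.
  x = 0: f ≡ 0 at y ∈ {4}; g ≡ 0 at y ∈ {6}; common: ∅.
  x = 1: f ≡ 0 at y ∈ {6}; g ≡ 0 at y ∈ {5}; common: ∅.
  x = 2: f ≡ 0 at y ∈ {1}; g ≡ 0 at y ∈ {4}; common: ∅.
  x = 3: f ≡ 0 at y ∈ {3}; g ≡ 0 at y ∈ {3}; common: {3}.
  x = 4: f ≡ 0 at y ∈ {5}; g ≡ 0 at y ∈ {2}; common: ∅.
  x = 5: f ≡ 0 at y ∈ {0}; g ≡ 0 at y ∈ {1}; common: ∅.
  x = 6: f ≡ 0 at y ∈ {2}; g ≡ 0 at y ∈ {0}; common: ∅.
Collecting: common zeros = {(3, 3)}, so the count is 1.
Comparison with the Bézout bound: 1 ≤ 1 = deg(f)·deg(g), as expected for curves with no common component (the bound is attained).


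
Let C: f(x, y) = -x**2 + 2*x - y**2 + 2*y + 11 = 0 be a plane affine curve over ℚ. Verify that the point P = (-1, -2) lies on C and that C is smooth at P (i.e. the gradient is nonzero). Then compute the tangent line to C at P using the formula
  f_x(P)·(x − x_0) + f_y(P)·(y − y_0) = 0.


Tangent line at P: 4*x + 6*y + 16 = 0.

Step 1: f(-1, -2) = 0, so P lies on C.
Step 2: partial derivatives
  f_x(x, y) = 2 - 2*x, f_y(x, y) = 2 - 2*y.
  f_x(P) = 4, f_y(P) = 6 (gradient nonzero, so P is smooth).
Step 3: tangent line at P: 4·(x − -1) + 6·(y − -2) = 0.
Expanding: 4*x + 6*y + 16 = 0.


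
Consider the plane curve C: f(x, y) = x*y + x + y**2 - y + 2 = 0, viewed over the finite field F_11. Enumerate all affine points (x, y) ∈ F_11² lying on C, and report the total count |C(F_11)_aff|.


Affine F_11-points: {(0, 5), (0, 7), (6, 2), (6, 4), (7, 8), (8, 6), (8, 9), (9, 0), (9, 3), (10, 1)}; count = 10.

For each of the 121 pairs (x, y) ∈ F_11², evaluate f(x, y) mod 11. Record the zeros.
  x = 0: [0↦2, 1↦2, 2↦4, 3↦8, 4↦3, 5↦0, 6↦10, 7↦0, 8↦3, 9↦8, 10↦4]  zeros at y ∈ {5, 7}
  x = 1: [0↦3, 1↦4, 2↦7, 3↦1, 4↦8, 5↦6, 6↦6, 7↦8, 8↦1, 9↦7, 10↦4]  zeros at y ∈ ∅
  x = 2: [0↦4, 1↦6, 2↦10, 3↦5, 4↦2, 5↦1, 6↦2, 7↦5, 8↦10, 9↦6, 10↦4]  zeros at y ∈ ∅
  x = 3: [0↦5, 1↦8, 2↦2, 3↦9, 4↦7, 5↦7, 6↦9, 7↦2, 8↦8, 9↦5, 10↦4]  zeros at y ∈ ∅
  x = 4: [0↦6, 1↦10, 2↦5, 3↦2, 4↦1, 5↦2, 6↦5, 7↦10, 8↦6, 9↦4, 10↦4]  zeros at y ∈ ∅
  x = 5: [0↦7, 1↦1, 2↦8, 3↦6, 4↦6, 5↦8, 6↦1, 7↦7, 8↦4, 9↦3, 10↦4]  zeros at y ∈ ∅
  x = 6: [0↦8, 1↦3, 2↦0, 3↦10, 4↦0, 5↦3, 6↦8, 7↦4, 8↦2, 9↦2, 10↦4]  zeros at y ∈ {2, 4}
  x = 7: [0↦9, 1↦5, 2↦3, 3↦3, 4↦5, 5↦9, 6↦4, 7↦1, 8↦0, 9↦1, 10↦4]  zeros at y ∈ {8}
  x = 8: [0↦10, 1↦7, 2↦6, 3↦7, 4↦10, 5↦4, 6↦0, 7↦9, 8↦9, 9↦0, 10↦4]  zeros at y ∈ {6, 9}
  x = 9: [0↦0, 1↦9, 2↦9, 3↦0, 4↦4, 5↦10, 6↦7, 7↦6, 8↦7, 9↦10, 10↦4]  zeros at y ∈ {0, 3}
  x = 10: [0↦1, 1↦0, 2↦1, 3↦4, 4↦9, 5↦5, 6↦3, 7↦3, 8↦5, 9↦9, 10↦4]  zeros at y ∈ {1}
Collecting zeros: affine points = {(0, 5), (0, 7), (6, 2), (6, 4), (7, 8), (8, 6), (8, 9), (9, 0), (9, 3), (10, 1)}.
Total count |C(F_11)_aff| = 10.


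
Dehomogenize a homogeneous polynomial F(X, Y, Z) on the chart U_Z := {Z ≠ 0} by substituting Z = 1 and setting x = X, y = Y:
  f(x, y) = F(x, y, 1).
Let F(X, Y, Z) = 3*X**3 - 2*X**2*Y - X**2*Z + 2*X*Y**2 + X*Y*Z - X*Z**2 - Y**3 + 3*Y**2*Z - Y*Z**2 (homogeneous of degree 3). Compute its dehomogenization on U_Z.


f(x, y) = 3*x**3 - 2*x**2*y - x**2 + 2*x*y**2 + x*y - x - y**3 + 3*y**2 - y

On U_Z we set Z = 1. Each monomial c·X^i·Y^j·Z^k in F becomes c·x^i·y^j·1^k = c·x^i·y^j.
Substituting Z = 1: F(X, Y, 1) = 3*x**3 - 2*x**2*y - x**2 + 2*x*y**2 + x*y - x - y**3 + 3*y**2 - y.
Note: deg(f) ≤ deg(F) = 3; strict inequality happens when F is divisible by Z (lost terms).


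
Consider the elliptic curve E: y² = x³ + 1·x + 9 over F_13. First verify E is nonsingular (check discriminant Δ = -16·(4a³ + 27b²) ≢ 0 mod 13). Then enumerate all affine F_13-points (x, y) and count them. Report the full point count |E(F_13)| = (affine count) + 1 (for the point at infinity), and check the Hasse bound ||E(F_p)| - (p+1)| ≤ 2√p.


Affine points = {(0, 3), (0, 10), (3, 0), (4, 5), (4, 8), (5, 3), (5, 10), (6, 6), (6, 7), (8, 3), (8, 10), (11, 5), (11, 8)}; affine count = 13; |E(F_13)| = 14.

Discriminant check: Δ ∝ 4a³ + 27b² = 4·1³ + 27·9² = 4·1 + 27·81 ≡ 7 (mod 13). Nonzero ⇒ E is nonsingular.
For each x ∈ F_13, compute rhs = x³ + 1·x + 9 mod 13, then count y ∈ F_13 with y² ≡ rhs.
  x = 0: rhs = 9, matching y values: 3, 10 (2 points).
  x = 1: rhs = 11, matching y values: none (0 points).
  x = 2: rhs = 6, matching y values: none (0 points).
  x = 3: rhs = 0, matching y values: 0 (1 points).
  x = 4: rhs = 12, matching y values: 5, 8 (2 points).
  x = 5: rhs = 9, matching y values: 3, 10 (2 points).
  x = 6: rhs = 10, matching y values: 6, 7 (2 points).
  x = 7: rhs = 8, matching y values: none (0 points).
  x = 8: rhs = 9, matching y values: 3, 10 (2 points).
  x = 9: rhs = 6, matching y values: none (0 points).
  x = 10: rhs = 5, matching y values: none (0 points).
  x = 11: rhs = 12, matching y values: 5, 8 (2 points).
  x = 12: rhs = 7, matching y values: none (0 points).
Total affine count: 13.
Full point count |E(F_13)| = 13 + 1 = 14.
Hasse bound: |14 − (13+1)| = |0| = 0 ≤ 2√13 ≈ 7.2111 ✓.


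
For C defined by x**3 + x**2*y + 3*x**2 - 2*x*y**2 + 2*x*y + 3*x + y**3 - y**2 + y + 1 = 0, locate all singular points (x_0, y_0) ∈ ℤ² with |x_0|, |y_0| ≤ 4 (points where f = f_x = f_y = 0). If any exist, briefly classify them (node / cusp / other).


Singular points: {(-1, 0)}; classification: cusp.

Compute partial derivatives:
  f_x = 3*x**2 + 2*x*y + 6*x - 2*y**2 + 2*y + 3.
  f_y = x**2 - 4*x*y + 2*x + 3*y**2 - 2*y + 1.
Scan x_0 ∈ {−4, ..., 4}. For each x_0, f_y(x_0, y) is a polynomial in y; find its integer roots y ∈ {−4, ..., 4}, then test f_x and f at those candidates.
  x = -4: f_y(-4, y) = 3*y**2 + 14*y + 9; no integer root y with |y| ≤ 4.
  x = -3: f_y(-3, y) = 3*y**2 + 10*y + 4; no integer root y with |y| ≤ 4.
  x = -2: f_y(-2, y) = 3*y**2 + 6*y + 1; no integer root y with |y| ≤ 4.
  x = -1: f_y(-1, y) = 3*y**2 + 2*y; vanishes at y ∈ {0}. (-1, 0): f_x = 0, f = 0 — SINGULAR.
  x = 0: f_y(0, y) = 3*y**2 - 2*y + 1; no integer root y with |y| ≤ 4.
  x = 1: f_y(1, y) = 3*y**2 - 6*y + 4; no integer root y with |y| ≤ 4.
  x = 2: f_y(2, y) = 3*y**2 - 10*y + 9; no integer root y with |y| ≤ 4.
  x = 3: f_y(3, y) = 3*y**2 - 14*y + 16; vanishes at y ∈ {2}. (3, 2): f_x = 56 ≠ 0.
  x = 4: f_y(4, y) = 3*y**2 - 18*y + 25; no integer root y with |y| ≤ 4.
Only singular point on the grid: (-1, 0).
Classify: substitute x = -1 + u, y = 0 + v and expand: f = u**3 + u**2*v - 2*u*v**2 + v**3 + v**2.
No constant or linear terms (consistent with a singular point). Quadratic part: v**2. Cubic part: u**3 + u**2*v - 2*u*v**2 + v**3.
The quadratic part v**2 is a perfect square, so there is a single (double) tangent line v = 0, i.e. y = 0. Restricting the cubic part to that line (v = 0) leaves u**3 ≠ 0, so f is not divisible by v and the branch is v² ≈ -u**3 to lowest order — this is a cusp.
Classification: cusp.


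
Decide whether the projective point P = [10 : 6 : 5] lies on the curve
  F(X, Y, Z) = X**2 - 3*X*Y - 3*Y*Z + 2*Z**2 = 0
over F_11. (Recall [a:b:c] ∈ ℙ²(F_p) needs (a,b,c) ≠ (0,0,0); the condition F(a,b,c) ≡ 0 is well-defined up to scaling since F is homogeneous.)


F(10,6,5) ≡ 1 (mod 11); P is NOT on the curve.

Evaluate F(10, 6, 5) term-by-term (mod 11).
  X**2 ↦ 1·100·1·1 = 100
  -3*X*Y ↦ -3·10·6·1 = -180
  -3*Y*Z ↦ -3·1·6·5 = -90
  2*Z**2 ↦ 2·1·1·25 = 50
Sum: F(10, 6, 5) = (100) + (-180) + (-90) + (50) = -120.
Reducing mod 11: -120 ≡ 1 (mod 11).
Since F(a, b, c) ≡ 1 ≠ 0 (mod 11), P does NOT lie on the curve.


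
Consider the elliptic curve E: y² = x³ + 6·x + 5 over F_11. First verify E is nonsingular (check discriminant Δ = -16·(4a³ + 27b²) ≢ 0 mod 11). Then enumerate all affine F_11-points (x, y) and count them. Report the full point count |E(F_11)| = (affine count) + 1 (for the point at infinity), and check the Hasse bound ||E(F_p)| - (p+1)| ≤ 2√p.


Affine points = {(0, 4), (0, 7), (1, 1), (1, 10), (2, 5), (2, 6), (4, 4), (4, 7), (6, 2), (6, 9), (7, 4), (7, 7), (8, 2), (8, 9), (10, 3), (10, 8)}; affine count = 16; |E(F_11)| = 17.

Discriminant check: Δ ∝ 4a³ + 27b² = 4·6³ + 27·5² = 4·216 + 27·25 ≡ 10 (mod 11). Nonzero ⇒ E is nonsingular.
For each x ∈ F_11, compute rhs = x³ + 6·x + 5 mod 11, then count y ∈ F_11 with y² ≡ rhs.
  x = 0: rhs = 5, matching y values: 4, 7 (2 points).
  x = 1: rhs = 1, matching y values: 1, 10 (2 points).
  x = 2: rhs = 3, matching y values: 5, 6 (2 points).
  x = 3: rhs = 6, matching y values: none (0 points).
  x = 4: rhs = 5, matching y values: 4, 7 (2 points).
  x = 5: rhs = 6, matching y values: none (0 points).
  x = 6: rhs = 4, matching y values: 2, 9 (2 points).
  x = 7: rhs = 5, matching y values: 4, 7 (2 points).
  x = 8: rhs = 4, matching y values: 2, 9 (2 points).
  x = 9: rhs = 7, matching y values: none (0 points).
  x = 10: rhs = 9, matching y values: 3, 8 (2 points).
Total affine count: 16.
Full point count |E(F_11)| = 16 + 1 = 17.
Hasse bound: |17 − (11+1)| = |5| = 5 ≤ 2√11 ≈ 6.6332 ✓.


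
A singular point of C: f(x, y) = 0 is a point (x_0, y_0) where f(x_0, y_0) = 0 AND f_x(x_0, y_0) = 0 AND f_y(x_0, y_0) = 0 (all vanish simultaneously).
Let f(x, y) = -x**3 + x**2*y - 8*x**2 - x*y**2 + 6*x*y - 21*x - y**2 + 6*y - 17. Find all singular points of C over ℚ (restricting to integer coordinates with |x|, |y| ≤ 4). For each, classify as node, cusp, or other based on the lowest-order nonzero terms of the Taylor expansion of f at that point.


Singular points: {(-2, 1)}; classification: node.

Compute partial derivatives:
  f_x = -3*x**2 + 2*x*y - 16*x - y**2 + 6*y - 21.
  f_y = x**2 - 2*x*y + 6*x - 2*y + 6.
Scan x_0 ∈ {−4, ..., 4}. For each x_0, f_y(x_0, y) is a polynomial in y; find its integer roots y ∈ {−4, ..., 4}, then test f_x and f at those candidates.
  x = -4: f_y(-4, y) = 6*y - 2; no integer root y with |y| ≤ 4.
  x = -3: f_y(-3, y) = 4*y - 3; no integer root y with |y| ≤ 4.
  x = -2: f_y(-2, y) = 2*y - 2; vanishes at y ∈ {1}. (-2, 1): f_x = 0, f = 0 — SINGULAR.
  x = -1: f_y(-1, y) = 1; no integer root y with |y| ≤ 4.
  x = 0: f_y(0, y) = 6 - 2*y; vanishes at y ∈ {3}. (0, 3): f_x = -12 ≠ 0.
  x = 1: f_y(1, y) = 13 - 4*y; no integer root y with |y| ≤ 4.
  x = 2: f_y(2, y) = 22 - 6*y; no integer root y with |y| ≤ 4.
  x = 3: f_y(3, y) = 33 - 8*y; no integer root y with |y| ≤ 4.
  x = 4: f_y(4, y) = 46 - 10*y; no integer root y with |y| ≤ 4.
Only singular point on the grid: (-2, 1).
Classify: substitute x = -2 + u, y = 1 + v and expand: f = -u**3 + u**2*v - u**2 - u*v**2 + v**2.
No constant or linear terms (consistent with a singular point). Quadratic part: -u**2 + v**2. Cubic part: -u**3 + u**2*v - u*v**2.
The quadratic part v**2 - u**2 = (v − u)(v + u) splits into two distinct linear factors, so there are two distinct tangent lines y − 1 = ±(x − -2) — this is a node (ordinary double point).
Classification: node.


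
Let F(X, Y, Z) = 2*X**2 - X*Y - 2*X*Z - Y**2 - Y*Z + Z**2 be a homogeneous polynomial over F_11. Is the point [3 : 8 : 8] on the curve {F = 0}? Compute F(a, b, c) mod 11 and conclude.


F(3,8,8) ≡ 3 (mod 11); P is NOT on the curve.

Evaluate F(3, 8, 8) term-by-term (mod 11).
  2*X**2 ↦ 2·9·1·1 = 18
  -X*Y ↦ -1·3·8·1 = -24
  -2*X*Z ↦ -2·3·1·8 = -48
  -Y**2 ↦ -1·1·64·1 = -64
  -Y*Z ↦ -1·1·8·8 = -64
  Z**2 ↦ 1·1·1·64 = 64
Sum: F(3, 8, 8) = (18) + (-24) + (-48) + (-64) + (-64) + (64) = -118.
Reducing mod 11: -118 ≡ 3 (mod 11).
Since F(a, b, c) ≡ 3 ≠ 0 (mod 11), P does NOT lie on the curve.


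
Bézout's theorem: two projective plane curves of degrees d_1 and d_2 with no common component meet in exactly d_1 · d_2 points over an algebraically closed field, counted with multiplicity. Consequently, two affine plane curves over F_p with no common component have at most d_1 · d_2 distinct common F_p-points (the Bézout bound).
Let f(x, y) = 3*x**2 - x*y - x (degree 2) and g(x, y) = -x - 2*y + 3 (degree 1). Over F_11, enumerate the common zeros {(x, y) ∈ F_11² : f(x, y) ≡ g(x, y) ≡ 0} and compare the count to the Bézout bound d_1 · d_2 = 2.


Common zeros: {(0, 7), (7, 9)}; count = 2; Bézout bound = 2.

deg(f) = 2, deg(g) = 1, so Bézout bound = 2.
Scan x ∈ F_11. For each x, list the y ∈ F_11 with f(x, y) ≡ 0 and those with g(x, y) ≡ 0 (mod 11); the common zeros in that column are the intersection.
  x = 0: f ≡ 0 at y ∈ {0, 1, 2, 3, 4, 5, 6, 7, 8, 9, 10}; g ≡ 0 at y ∈ {7}; common: {7}.
  x = 1: f ≡ 0 at y ∈ {2}; g ≡ 0 at y ∈ {1}; common: ∅.
  x = 2: f ≡ 0 at y ∈ {5}; g ≡ 0 at y ∈ {6}; common: ∅.
  x = 3: f ≡ 0 at y ∈ {8}; g ≡ 0 at y ∈ {0}; common: ∅.
  x = 4: f ≡ 0 at y ∈ {0}; g ≡ 0 at y ∈ {5}; common: ∅.
  x = 5: f ≡ 0 at y ∈ {3}; g ≡ 0 at y ∈ {10}; common: ∅.
  x = 6: f ≡ 0 at y ∈ {6}; g ≡ 0 at y ∈ {4}; common: ∅.
  x = 7: f ≡ 0 at y ∈ {9}; g ≡ 0 at y ∈ {9}; common: {9}.
  x = 8: f ≡ 0 at y ∈ {1}; g ≡ 0 at y ∈ {3}; common: ∅.
  x = 9: f ≡ 0 at y ∈ {4}; g ≡ 0 at y ∈ {8}; common: ∅.
  x = 10: f ≡ 0 at y ∈ {7}; g ≡ 0 at y ∈ {2}; common: ∅.
Collecting: common zeros = {(0, 7), (7, 9)}, so the count is 2.
Comparison with the Bézout bound: 2 ≤ 2 = deg(f)·deg(g), as expected for curves with no common component (the bound is attained).


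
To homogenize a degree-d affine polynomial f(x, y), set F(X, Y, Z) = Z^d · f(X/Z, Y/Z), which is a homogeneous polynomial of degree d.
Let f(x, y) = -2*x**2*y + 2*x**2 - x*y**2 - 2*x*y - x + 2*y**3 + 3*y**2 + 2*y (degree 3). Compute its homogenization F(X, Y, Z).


F(X, Y, Z) = -2*X**2*Y + 2*X**2*Z - X*Y**2 - 2*X*Y*Z - X*Z**2 + 2*Y**3 + 3*Y**2*Z + 2*Y*Z**2

deg(f) = 3.
Substitute x = X/Z, y = Y/Z into f, then multiply by Z^3.
  monomial -2·x^2·y^1 ↦ -2·X^2·Y^1·Z^0.
  monomial 2·x^2·y^0 ↦ 2·X^2·Y^0·Z^1.
  monomial -1·x^1·y^2 ↦ -1·X^1·Y^2·Z^0.
  monomial -2·x^1·y^1 ↦ -2·X^1·Y^1·Z^1.
  monomial -1·x^1·y^0 ↦ -1·X^1·Y^0·Z^2.
  monomial 2·x^0·y^3 ↦ 2·X^0·Y^3·Z^0.
  monomial 3·x^0·y^2 ↦ 3·X^0·Y^2·Z^1.
  monomial 2·x^0·y^1 ↦ 2·X^0·Y^1·Z^2.
Collecting: F(X, Y, Z) = -2*X**2*Y + 2*X**2*Z - X*Y**2 - 2*X*Y*Z - X*Z**2 + 2*Y**3 + 3*Y**2*Z + 2*Y*Z**2.


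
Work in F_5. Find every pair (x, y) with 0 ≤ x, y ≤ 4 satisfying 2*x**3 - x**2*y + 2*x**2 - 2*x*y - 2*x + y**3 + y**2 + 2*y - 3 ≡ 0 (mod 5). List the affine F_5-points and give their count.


Affine F_5-points: {(0, 4), (1, 1), (1, 4), (2, 3), (3, 3)}; count = 5.

For each of the 25 pairs (x, y) ∈ F_5², evaluate f(x, y) mod 5. Record the zeros.
  x = 0: [0↦2, 1↦1, 2↦3, 3↦4, 4↦0]  zeros at y ∈ {4}
  x = 1: [0↦4, 1↦0, 2↦4, 3↦2, 4↦0]  zeros at y ∈ {1, 4}
  x = 2: [0↦2, 1↦3, 2↦2, 3↦0, 4↦3]  zeros at y ∈ {3}
  x = 3: [0↦3, 1↦2, 2↦4, 3↦0, 4↦1]  zeros at y ∈ {3}
  x = 4: [0↦4, 1↦4, 2↦2, 3↦4, 4↦1]  zeros at y ∈ ∅
Collecting zeros: affine points = {(0, 4), (1, 1), (1, 4), (2, 3), (3, 3)}.
Total count |C(F_5)_aff| = 5.


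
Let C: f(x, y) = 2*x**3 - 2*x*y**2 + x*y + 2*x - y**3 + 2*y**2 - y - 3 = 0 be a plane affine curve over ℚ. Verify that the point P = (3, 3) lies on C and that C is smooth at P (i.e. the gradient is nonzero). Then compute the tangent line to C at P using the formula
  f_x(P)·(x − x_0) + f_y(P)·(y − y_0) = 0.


Tangent line at P: 41*x - 49*y + 24 = 0.

Step 1: f(3, 3) = 0, so P lies on C.
Step 2: partial derivatives
  f_x(x, y) = 6*x**2 - 2*y**2 + y + 2, f_y(x, y) = -4*x*y + x - 3*y**2 + 4*y - 1.
  f_x(P) = 41, f_y(P) = -49 (gradient nonzero, so P is smooth).
Step 3: tangent line at P: 41·(x − 3) + -49·(y − 3) = 0.
Expanding: 41*x - 49*y + 24 = 0.


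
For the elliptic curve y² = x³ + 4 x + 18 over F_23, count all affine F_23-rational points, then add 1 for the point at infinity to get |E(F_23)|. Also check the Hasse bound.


Affine points = {(0, 8), (0, 15), (1, 0), (4, 11), (4, 12), (5, 5), (5, 18), (9, 1), (9, 22), (10, 0), (11, 6), (11, 17), (12, 0), (13, 6), (13, 17), (14, 9), (14, 14), (15, 7), (15, 16), (17, 10), (17, 13), (20, 5), (20, 18), (21, 5), (21, 18), (22, 6), (22, 17)}; affine count = 27; |E(F_23)| = 28.

Discriminant check: Δ ∝ 4a³ + 27b² = 4·4³ + 27·18² = 4·64 + 27·324 ≡ 11 (mod 23). Nonzero ⇒ E is nonsingular.
For each x ∈ F_23, compute rhs = x³ + 4·x + 18 mod 23, then count y ∈ F_23 with y² ≡ rhs.
  x = 0: rhs = 18, matching y values: 8, 15 (2 points).
  x = 1: rhs = 0, matching y values: 0 (1 points).
  x = 2: rhs = 11, matching y values: none (0 points).
  x = 3: rhs = 11, matching y values: none (0 points).
  x = 4: rhs = 6, matching y values: 11, 12 (2 points).
  x = 5: rhs = 2, matching y values: 5, 18 (2 points).
  x = 6: rhs = 5, matching y values: none (0 points).
  x = 7: rhs = 21, matching y values: none (0 points).
  x = 8: rhs = 10, matching y values: none (0 points).
  x = 9: rhs = 1, matching y values: 1, 22 (2 points).
  x = 10: rhs = 0, matching y values: 0 (1 points).
  x = 11: rhs = 13, matching y values: 6, 17 (2 points).
  x = 12: rhs = 0, matching y values: 0 (1 points).
  x = 13: rhs = 13, matching y values: 6, 17 (2 points).
  x = 14: rhs = 12, matching y values: 9, 14 (2 points).
  x = 15: rhs = 3, matching y values: 7, 16 (2 points).
  x = 16: rhs = 15, matching y values: none (0 points).
  x = 17: rhs = 8, matching y values: 10, 13 (2 points).
  x = 18: rhs = 11, matching y values: none (0 points).
  x = 19: rhs = 7, matching y values: none (0 points).
  x = 20: rhs = 2, matching y values: 5, 18 (2 points).
  x = 21: rhs = 2, matching y values: 5, 18 (2 points).
  x = 22: rhs = 13, matching y values: 6, 17 (2 points).
Total affine count: 27.
Full point count |E(F_23)| = 27 + 1 = 28.
Hasse bound: |28 − (23+1)| = |4| = 4 ≤ 2√23 ≈ 9.5917 ✓.


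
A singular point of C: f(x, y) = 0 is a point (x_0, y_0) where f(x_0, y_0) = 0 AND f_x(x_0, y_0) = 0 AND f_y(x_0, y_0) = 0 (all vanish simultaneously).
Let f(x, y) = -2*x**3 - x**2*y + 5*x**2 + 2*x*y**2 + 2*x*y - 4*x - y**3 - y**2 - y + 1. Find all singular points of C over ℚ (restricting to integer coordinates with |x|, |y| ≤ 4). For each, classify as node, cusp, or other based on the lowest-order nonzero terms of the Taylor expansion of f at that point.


Singular points: {(1, 0)}; classification: node.

Compute partial derivatives:
  f_x = -6*x**2 - 2*x*y + 10*x + 2*y**2 + 2*y - 4.
  f_y = -x**2 + 4*x*y + 2*x - 3*y**2 - 2*y - 1.
Scan x_0 ∈ {−4, ..., 4}. For each x_0, f_y(x_0, y) is a polynomial in y; find its integer roots y ∈ {−4, ..., 4}, then test f_x and f at those candidates.
  x = -4: f_y(-4, y) = -3*y**2 - 18*y - 25; no integer root y with |y| ≤ 4.
  x = -3: f_y(-3, y) = -3*y**2 - 14*y - 16; vanishes at y ∈ {-2}. (-3, -2): f_x = -96 ≠ 0.
  x = -2: f_y(-2, y) = -3*y**2 - 10*y - 9; no integer root y with |y| ≤ 4.
  x = -1: f_y(-1, y) = -3*y**2 - 6*y - 4; no integer root y with |y| ≤ 4.
  x = 0: f_y(0, y) = -3*y**2 - 2*y - 1; no integer root y with |y| ≤ 4.
  x = 1: f_y(1, y) = -3*y**2 + 2*y; vanishes at y ∈ {0}. (1, 0): f_x = 0, f = 0 — SINGULAR.
  x = 2: f_y(2, y) = -3*y**2 + 6*y - 1; no integer root y with |y| ≤ 4.
  x = 3: f_y(3, y) = -3*y**2 + 10*y - 4; no integer root y with |y| ≤ 4.
  x = 4: f_y(4, y) = -3*y**2 + 14*y - 9; no integer root y with |y| ≤ 4.
Only singular point on the grid: (1, 0).
Classify: substitute x = 1 + u, y = 0 + v and expand: f = -2*u**3 - u**2*v - u**2 + 2*u*v**2 - v**3 + v**2.
No constant or linear terms (consistent with a singular point). Quadratic part: -u**2 + v**2. Cubic part: -2*u**3 - u**2*v + 2*u*v**2 - v**3.
The quadratic part v**2 - u**2 = (v − u)(v + u) splits into two distinct linear factors, so there are two distinct tangent lines y − 0 = ±(x − 1) — this is a node (ordinary double point).
Classification: node.


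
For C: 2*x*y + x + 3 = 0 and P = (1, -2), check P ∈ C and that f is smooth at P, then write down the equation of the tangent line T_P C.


Tangent line at P: -3*x + 2*y + 7 = 0.

Step 1: f(1, -2) = 0, so P lies on C.
Step 2: partial derivatives
  f_x(x, y) = 2*y + 1, f_y(x, y) = 2*x.
  f_x(P) = -3, f_y(P) = 2 (gradient nonzero, so P is smooth).
Step 3: tangent line at P: -3·(x − 1) + 2·(y − -2) = 0.
Expanding: -3*x + 2*y + 7 = 0.


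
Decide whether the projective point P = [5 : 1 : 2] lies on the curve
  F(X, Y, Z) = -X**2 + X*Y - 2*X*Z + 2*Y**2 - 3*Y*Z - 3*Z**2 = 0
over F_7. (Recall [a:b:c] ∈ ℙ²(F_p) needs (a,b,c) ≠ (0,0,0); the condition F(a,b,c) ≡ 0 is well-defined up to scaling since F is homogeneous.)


F(5,1,2) ≡ 0 (mod 7); P is on the curve.

Evaluate F(5, 1, 2) term-by-term (mod 7).
  -X**2 ↦ -1·25·1·1 = -25
  X*Y ↦ 1·5·1·1 = 5
  -2*X*Z ↦ -2·5·1·2 = -20
  2*Y**2 ↦ 2·1·1·1 = 2
  -3*Y*Z ↦ -3·1·1·2 = -6
  -3*Z**2 ↦ -3·1·1·4 = -12
Sum: F(5, 1, 2) = (-25) + (5) + (-20) + (2) + (-6) + (-12) = -56.
Reducing mod 7: -56 ≡ 0 (mod 7).
Since F(a, b, c) ≡ 0 (mod 7), P lies on the curve.


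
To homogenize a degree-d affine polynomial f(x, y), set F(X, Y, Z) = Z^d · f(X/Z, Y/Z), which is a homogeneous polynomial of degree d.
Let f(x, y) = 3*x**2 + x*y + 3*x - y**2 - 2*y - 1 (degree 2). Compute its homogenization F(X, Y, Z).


F(X, Y, Z) = 3*X**2 + X*Y + 3*X*Z - Y**2 - 2*Y*Z - Z**2

deg(f) = 2.
Substitute x = X/Z, y = Y/Z into f, then multiply by Z^2.
  monomial 3·x^2·y^0 ↦ 3·X^2·Y^0·Z^0.
  monomial 1·x^1·y^1 ↦ 1·X^1·Y^1·Z^0.
  monomial 3·x^1·y^0 ↦ 3·X^1·Y^0·Z^1.
  monomial -1·x^0·y^2 ↦ -1·X^0·Y^2·Z^0.
  monomial -2·x^0·y^1 ↦ -2·X^0·Y^1·Z^1.
  monomial -1·x^0·y^0 ↦ -1·X^0·Y^0·Z^2.
Collecting: F(X, Y, Z) = 3*X**2 + X*Y + 3*X*Z - Y**2 - 2*Y*Z - Z**2.


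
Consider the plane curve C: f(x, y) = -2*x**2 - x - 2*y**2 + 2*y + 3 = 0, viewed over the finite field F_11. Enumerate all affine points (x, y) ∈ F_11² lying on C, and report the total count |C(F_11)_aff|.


Affine F_11-points: {(1, 0), (1, 1), (2, 2), (2, 10), (3, 2), (3, 10), (4, 0), (4, 1), (6, 4), (6, 8), (10, 4), (10, 8)}; count = 12.

For each of the 121 pairs (x, y) ∈ F_11², evaluate f(x, y) mod 11. Record the zeros.
  x = 0: [0↦3, 1↦3, 2↦10, 3↦2, 4↦1, 5↦7, 6↦9, 7↦7, 8↦1, 9↦2, 10↦10]  zeros at y ∈ ∅
  x = 1: [0↦0, 1↦0, 2↦7, 3↦10, 4↦9, 5↦4, 6↦6, 7↦4, 8↦9, 9↦10, 10↦7]  zeros at y ∈ {0, 1}
  x = 2: [0↦4, 1↦4, 2↦0, 3↦3, 4↦2, 5↦8, 6↦10, 7↦8, 8↦2, 9↦3, 10↦0]  zeros at y ∈ {2, 10}
  x = 3: [0↦4, 1↦4, 2↦0, 3↦3, 4↦2, 5↦8, 6↦10, 7↦8, 8↦2, 9↦3, 10↦0]  zeros at y ∈ {2, 10}
  x = 4: [0↦0, 1↦0, 2↦7, 3↦10, 4↦9, 5↦4, 6↦6, 7↦4, 8↦9, 9↦10, 10↦7]  zeros at y ∈ {0, 1}
  x = 5: [0↦3, 1↦3, 2↦10, 3↦2, 4↦1, 5↦7, 6↦9, 7↦7, 8↦1, 9↦2, 10↦10]  zeros at y ∈ ∅
  x = 6: [0↦2, 1↦2, 2↦9, 3↦1, 4↦0, 5↦6, 6↦8, 7↦6, 8↦0, 9↦1, 10↦9]  zeros at y ∈ {4, 8}
  x = 7: [0↦8, 1↦8, 2↦4, 3↦7, 4↦6, 5↦1, 6↦3, 7↦1, 8↦6, 9↦7, 10↦4]  zeros at y ∈ ∅
  x = 8: [0↦10, 1↦10, 2↦6, 3↦9, 4↦8, 5↦3, 6↦5, 7↦3, 8↦8, 9↦9, 10↦6]  zeros at y ∈ ∅
  x = 9: [0↦8, 1↦8, 2↦4, 3↦7, 4↦6, 5↦1, 6↦3, 7↦1, 8↦6, 9↦7, 10↦4]  zeros at y ∈ ∅
  x = 10: [0↦2, 1↦2, 2↦9, 3↦1, 4↦0, 5↦6, 6↦8, 7↦6, 8↦0, 9↦1, 10↦9]  zeros at y ∈ {4, 8}
Collecting zeros: affine points = {(1, 0), (1, 1), (2, 2), (2, 10), (3, 2), (3, 10), (4, 0), (4, 1), (6, 4), (6, 8), (10, 4), (10, 8)}.
Total count |C(F_11)_aff| = 12.


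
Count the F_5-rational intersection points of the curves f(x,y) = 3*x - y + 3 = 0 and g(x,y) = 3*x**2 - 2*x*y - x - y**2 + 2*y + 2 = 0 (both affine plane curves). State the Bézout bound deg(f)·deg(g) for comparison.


Common zeros: ∅; count = 0; Bézout bound = 2.

deg(f) = 1, deg(g) = 2, so Bézout bound = 2.
Scan x ∈ F_5. For each x, list the y ∈ F_5 with f(x, y) ≡ 0 and those with g(x, y) ≡ 0 (mod 5); the common zeros in that column are the intersection.
  x = 0: f ≡ 0 at y ∈ {3}; g ≡ 0 at y ∈ ∅; common: ∅.
  x = 1: f ≡ 0 at y ∈ {1}; g ≡ 0 at y ∈ {2, 3}; common: ∅.
  x = 2: f ≡ 0 at y ∈ {4}; g ≡ 0 at y ∈ ∅; common: ∅.
  x = 3: f ≡ 0 at y ∈ {2}; g ≡ 0 at y ∈ {3}; common: ∅.
  x = 4: f ≡ 0 at y ∈ {0}; g ≡ 0 at y ∈ {2}; common: ∅.
Collecting: common zeros = ∅, so the count is 0.
Comparison with the Bézout bound: 0 ≤ 2 = deg(f)·deg(g), as expected for curves with no common component (the affine F_5-count falls short of the bound because intersections may lie at infinity, over extension fields, or carry multiplicity).


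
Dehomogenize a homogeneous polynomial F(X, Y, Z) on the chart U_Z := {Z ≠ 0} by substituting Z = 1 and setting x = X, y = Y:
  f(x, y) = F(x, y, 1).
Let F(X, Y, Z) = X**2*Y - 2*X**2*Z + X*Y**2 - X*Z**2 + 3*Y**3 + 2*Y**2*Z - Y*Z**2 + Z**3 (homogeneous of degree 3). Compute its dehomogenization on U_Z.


f(x, y) = x**2*y - 2*x**2 + x*y**2 - x + 3*y**3 + 2*y**2 - y + 1

On U_Z we set Z = 1. Each monomial c·X^i·Y^j·Z^k in F becomes c·x^i·y^j·1^k = c·x^i·y^j.
Substituting Z = 1: F(X, Y, 1) = x**2*y - 2*x**2 + x*y**2 - x + 3*y**3 + 2*y**2 - y + 1.
Note: deg(f) ≤ deg(F) = 3; strict inequality happens when F is divisible by Z (lost terms).


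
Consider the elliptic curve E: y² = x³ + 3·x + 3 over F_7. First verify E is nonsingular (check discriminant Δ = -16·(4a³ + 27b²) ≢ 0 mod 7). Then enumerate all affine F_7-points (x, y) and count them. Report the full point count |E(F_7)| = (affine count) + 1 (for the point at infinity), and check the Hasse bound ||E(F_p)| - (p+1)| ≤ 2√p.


Affine points = {(1, 0), (3, 2), (3, 5), (4, 3), (4, 4)}; affine count = 5; |E(F_7)| = 6.

Discriminant check: Δ ∝ 4a³ + 27b² = 4·3³ + 27·3² = 4·27 + 27·9 ≡ 1 (mod 7). Nonzero ⇒ E is nonsingular.
For each x ∈ F_7, compute rhs = x³ + 3·x + 3 mod 7, then count y ∈ F_7 with y² ≡ rhs.
  x = 0: rhs = 3, matching y values: none (0 points).
  x = 1: rhs = 0, matching y values: 0 (1 points).
  x = 2: rhs = 3, matching y values: none (0 points).
  x = 3: rhs = 4, matching y values: 2, 5 (2 points).
  x = 4: rhs = 2, matching y values: 3, 4 (2 points).
  x = 5: rhs = 3, matching y values: none (0 points).
  x = 6: rhs = 6, matching y values: none (0 points).
Total affine count: 5.
Full point count |E(F_7)| = 5 + 1 = 6.
Hasse bound: |6 − (7+1)| = |-2| = 2 ≤ 2√7 ≈ 5.2915 ✓.


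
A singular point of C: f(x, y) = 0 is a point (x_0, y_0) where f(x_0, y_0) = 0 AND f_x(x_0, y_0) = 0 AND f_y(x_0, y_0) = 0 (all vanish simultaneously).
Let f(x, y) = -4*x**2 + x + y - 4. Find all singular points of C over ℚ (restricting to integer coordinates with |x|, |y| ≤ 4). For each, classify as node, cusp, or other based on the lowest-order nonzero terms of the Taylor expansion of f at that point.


No singular points in the scanned grid; C is smooth there.

Compute partial derivatives:
  f_x = 1 - 8*x.
  f_y = 1.
f_y = 1 is a nonzero constant, so f_y never vanishes: no point (x, y) can satisfy f = f_x = f_y = 0. In particular no (x, y) ∈ {−4, ..., 4}² is singular; the curve is smooth.


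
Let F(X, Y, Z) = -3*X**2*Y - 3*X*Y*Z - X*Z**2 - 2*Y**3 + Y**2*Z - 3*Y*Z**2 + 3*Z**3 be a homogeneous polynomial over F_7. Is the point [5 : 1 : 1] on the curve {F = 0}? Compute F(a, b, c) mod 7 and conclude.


F(5,1,1) ≡ 2 (mod 7); P is NOT on the curve.

Evaluate F(5, 1, 1) term-by-term (mod 7).
  -3*X**2*Y ↦ -3·25·1·1 = -75
  -3*X*Y*Z ↦ -3·5·1·1 = -15
  -X*Z**2 ↦ -1·5·1·1 = -5
  -2*Y**3 ↦ -2·1·1·1 = -2
  Y**2*Z ↦ 1·1·1·1 = 1
  -3*Y*Z**2 ↦ -3·1·1·1 = -3
  3*Z**3 ↦ 3·1·1·1 = 3
Sum: F(5, 1, 1) = (-75) + (-15) + (-5) + (-2) + (1) + (-3) + (3) = -96.
Reducing mod 7: -96 ≡ 2 (mod 7).
Since F(a, b, c) ≡ 2 ≠ 0 (mod 7), P does NOT lie on the curve.


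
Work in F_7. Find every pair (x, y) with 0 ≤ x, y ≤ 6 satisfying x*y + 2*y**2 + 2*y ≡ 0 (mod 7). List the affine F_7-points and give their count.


Affine F_7-points: {(0, 0), (0, 6), (1, 0), (1, 2), (2, 0), (2, 5), (3, 0), (3, 1), (4, 0), (4, 4), (5, 0), (6, 0), (6, 3)}; count = 13.

For each of the 49 pairs (x, y) ∈ F_7², evaluate f(x, y) mod 7. Record the zeros.
  x = 0: [0↦0, 1↦4, 2↦5, 3↦3, 4↦5, 5↦4, 6↦0]  zeros at y ∈ {0, 6}
  x = 1: [0↦0, 1↦5, 2↦0, 3↦6, 4↦2, 5↦2, 6↦6]  zeros at y ∈ {0, 2}
  x = 2: [0↦0, 1↦6, 2↦2, 3↦2, 4↦6, 5↦0, 6↦5]  zeros at y ∈ {0, 5}
  x = 3: [0↦0, 1↦0, 2↦4, 3↦5, 4↦3, 5↦5, 6↦4]  zeros at y ∈ {0, 1}
  x = 4: [0↦0, 1↦1, 2↦6, 3↦1, 4↦0, 5↦3, 6↦3]  zeros at y ∈ {0, 4}
  x = 5: [0↦0, 1↦2, 2↦1, 3↦4, 4↦4, 5↦1, 6↦2]  zeros at y ∈ {0}
  x = 6: [0↦0, 1↦3, 2↦3, 3↦0, 4↦1, 5↦6, 6↦1]  zeros at y ∈ {0, 3}
Collecting zeros: affine points = {(0, 0), (0, 6), (1, 0), (1, 2), (2, 0), (2, 5), (3, 0), (3, 1), (4, 0), (4, 4), (5, 0), (6, 0), (6, 3)}.
Total count |C(F_7)_aff| = 13.


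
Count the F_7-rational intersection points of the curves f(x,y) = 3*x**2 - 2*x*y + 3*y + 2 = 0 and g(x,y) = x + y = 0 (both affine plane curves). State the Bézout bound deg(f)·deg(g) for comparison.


Common zeros: {(4, 3), (5, 2)}; count = 2; Bézout bound = 2.

deg(f) = 2, deg(g) = 1, so Bézout bound = 2.
Scan x ∈ F_7. For each x, list the y ∈ F_7 with f(x, y) ≡ 0 and those with g(x, y) ≡ 0 (mod 7); the common zeros in that column are the intersection.
  x = 0: f ≡ 0 at y ∈ {4}; g ≡ 0 at y ∈ {0}; common: ∅.
  x = 1: f ≡ 0 at y ∈ {2}; g ≡ 0 at y ∈ {6}; common: ∅.
  x = 2: f ≡ 0 at y ∈ {0}; g ≡ 0 at y ∈ {5}; common: ∅.
  x = 3: f ≡ 0 at y ∈ {5}; g ≡ 0 at y ∈ {4}; common: ∅.
  x = 4: f ≡ 0 at y ∈ {3}; g ≡ 0 at y ∈ {3}; common: {3}.
  x = 5: f ≡ 0 at y ∈ {0, 1, 2, 3, 4, 5, 6}; g ≡ 0 at y ∈ {2}; common: {2}.
  x = 6: f ≡ 0 at y ∈ {6}; g ≡ 0 at y ∈ {1}; common: ∅.
Collecting: common zeros = {(4, 3), (5, 2)}, so the count is 2.
Comparison with the Bézout bound: 2 ≤ 2 = deg(f)·deg(g), as expected for curves with no common component (the bound is attained).


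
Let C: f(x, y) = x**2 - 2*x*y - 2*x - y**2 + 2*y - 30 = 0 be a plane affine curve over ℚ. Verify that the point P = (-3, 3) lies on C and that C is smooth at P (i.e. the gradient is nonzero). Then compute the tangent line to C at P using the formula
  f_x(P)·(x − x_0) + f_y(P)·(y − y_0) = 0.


Tangent line at P: -14*x + 2*y - 48 = 0.

Step 1: f(-3, 3) = 0, so P lies on C.
Step 2: partial derivatives
  f_x(x, y) = 2*x - 2*y - 2, f_y(x, y) = -2*x - 2*y + 2.
  f_x(P) = -14, f_y(P) = 2 (gradient nonzero, so P is smooth).
Step 3: tangent line at P: -14·(x − -3) + 2·(y − 3) = 0.
Expanding: -14*x + 2*y - 48 = 0.


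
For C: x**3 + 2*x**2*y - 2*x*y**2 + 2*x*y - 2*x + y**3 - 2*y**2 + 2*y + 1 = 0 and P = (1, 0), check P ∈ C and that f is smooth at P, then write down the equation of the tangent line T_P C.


Tangent line at P: x + 6*y - 1 = 0.

Step 1: f(1, 0) = 0, so P lies on C.
Step 2: partial derivatives
  f_x(x, y) = 3*x**2 + 4*x*y - 2*y**2 + 2*y - 2, f_y(x, y) = 2*x**2 - 4*x*y + 2*x + 3*y**2 - 4*y + 2.
  f_x(P) = 1, f_y(P) = 6 (gradient nonzero, so P is smooth).
Step 3: tangent line at P: 1·(x − 1) + 6·(y − 0) = 0.
Expanding: x + 6*y - 1 = 0.


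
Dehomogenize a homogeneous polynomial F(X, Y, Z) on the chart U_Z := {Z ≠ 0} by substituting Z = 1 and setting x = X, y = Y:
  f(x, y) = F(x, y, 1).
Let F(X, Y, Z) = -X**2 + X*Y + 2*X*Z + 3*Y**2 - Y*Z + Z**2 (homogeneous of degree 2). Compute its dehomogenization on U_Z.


f(x, y) = -x**2 + x*y + 2*x + 3*y**2 - y + 1

On U_Z we set Z = 1. Each monomial c·X^i·Y^j·Z^k in F becomes c·x^i·y^j·1^k = c·x^i·y^j.
Substituting Z = 1: F(X, Y, 1) = -x**2 + x*y + 2*x + 3*y**2 - y + 1.
Note: deg(f) ≤ deg(F) = 2; strict inequality happens when F is divisible by Z (lost terms).


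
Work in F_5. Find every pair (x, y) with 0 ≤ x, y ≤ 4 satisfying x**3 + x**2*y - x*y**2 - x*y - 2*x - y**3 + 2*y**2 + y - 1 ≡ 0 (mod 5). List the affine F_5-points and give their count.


Affine F_5-points: {(2, 1), (2, 3), (3, 0), (3, 1), (3, 3), (4, 0), (4, 1), (4, 2)}; count = 8.

For each of the 25 pairs (x, y) ∈ F_5², evaluate f(x, y) mod 5. Record the zeros.
  x = 0: [0↦4, 1↦1, 2↦1, 3↦3, 4↦1]  zeros at y ∈ ∅
  x = 1: [0↦3, 1↦4, 2↦1, 3↦3, 4↦4]  zeros at y ∈ ∅
  x = 2: [0↦3, 1↦0, 2↦1, 3↦0, 4↦1]  zeros at y ∈ {1, 3}
  x = 3: [0↦0, 1↦0, 2↦2, 3↦0, 4↦3]  zeros at y ∈ {0, 1, 3}
  x = 4: [0↦0, 1↦0, 2↦0, 3↦4, 4↦1]  zeros at y ∈ {0, 1, 2}
Collecting zeros: affine points = {(2, 1), (2, 3), (3, 0), (3, 1), (3, 3), (4, 0), (4, 1), (4, 2)}.
Total count |C(F_5)_aff| = 8.


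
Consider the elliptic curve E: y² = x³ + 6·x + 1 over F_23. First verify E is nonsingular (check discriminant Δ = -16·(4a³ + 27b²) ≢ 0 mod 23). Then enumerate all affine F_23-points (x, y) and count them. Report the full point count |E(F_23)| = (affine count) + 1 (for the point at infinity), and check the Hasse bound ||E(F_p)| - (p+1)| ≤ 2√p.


Affine points = {(0, 1), (0, 22), (1, 10), (1, 13), (3, 0), (5, 8), (5, 15), (6, 0), (7, 8), (7, 15), (8, 3), (8, 20), (9, 5), (9, 18), (10, 7), (10, 16), (11, 8), (11, 15), (14, 0), (15, 4), (15, 19), (17, 5), (17, 18), (20, 5), (20, 18), (21, 2), (21, 21)}; affine count = 27; |E(F_23)| = 28.

Discriminant check: Δ ∝ 4a³ + 27b² = 4·6³ + 27·1² = 4·216 + 27·1 ≡ 17 (mod 23). Nonzero ⇒ E is nonsingular.
For each x ∈ F_23, compute rhs = x³ + 6·x + 1 mod 23, then count y ∈ F_23 with y² ≡ rhs.
  x = 0: rhs = 1, matching y values: 1, 22 (2 points).
  x = 1: rhs = 8, matching y values: 10, 13 (2 points).
  x = 2: rhs = 21, matching y values: none (0 points).
  x = 3: rhs = 0, matching y values: 0 (1 points).
  x = 4: rhs = 20, matching y values: none (0 points).
  x = 5: rhs = 18, matching y values: 8, 15 (2 points).
  x = 6: rhs = 0, matching y values: 0 (1 points).
  x = 7: rhs = 18, matching y values: 8, 15 (2 points).
  x = 8: rhs = 9, matching y values: 3, 20 (2 points).
  x = 9: rhs = 2, matching y values: 5, 18 (2 points).
  x = 10: rhs = 3, matching y values: 7, 16 (2 points).
  x = 11: rhs = 18, matching y values: 8, 15 (2 points).
  x = 12: rhs = 7, matching y values: none (0 points).
  x = 13: rhs = 22, matching y values: none (0 points).
  x = 14: rhs = 0, matching y values: 0 (1 points).
  x = 15: rhs = 16, matching y values: 4, 19 (2 points).
  x = 16: rhs = 7, matching y values: none (0 points).
  x = 17: rhs = 2, matching y values: 5, 18 (2 points).
  x = 18: rhs = 7, matching y values: none (0 points).
  x = 19: rhs = 5, matching y values: none (0 points).
  x = 20: rhs = 2, matching y values: 5, 18 (2 points).
  x = 21: rhs = 4, matching y values: 2, 21 (2 points).
  x = 22: rhs = 17, matching y values: none (0 points).
Total affine count: 27.
Full point count |E(F_23)| = 27 + 1 = 28.
Hasse bound: |28 − (23+1)| = |4| = 4 ≤ 2√23 ≈ 9.5917 ✓.
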